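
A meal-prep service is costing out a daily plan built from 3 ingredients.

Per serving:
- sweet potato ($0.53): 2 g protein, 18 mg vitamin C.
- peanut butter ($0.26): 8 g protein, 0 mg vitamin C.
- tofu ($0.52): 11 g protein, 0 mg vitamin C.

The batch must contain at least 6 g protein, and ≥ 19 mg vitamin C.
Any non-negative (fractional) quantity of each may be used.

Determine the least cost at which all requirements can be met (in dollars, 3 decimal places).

$0.686

Set it up as a linear program. Let x1 = servings of sweet potato, x2 = servings of peanut butter, x3 = servings of tofu.
Minimize 0.53x1 + 0.26x2 + 0.52x3 s.t.:
  2x1 + 8x2 + 11x3 ≥ 6   (protein)
  18x1 ≥ 19   (vitamin C)
  x1, x2, x3 ≥ 0.
The cheapest feasible vertex uses only sweet potato, peanut butter; tofu is not used. Binding constraints: protein and vitamin C.
Solving gives x1 = 1.056, x2 = 0.4861.
Hence cost = 0.53·1.056 + 0.26·0.4861 = $0.68607.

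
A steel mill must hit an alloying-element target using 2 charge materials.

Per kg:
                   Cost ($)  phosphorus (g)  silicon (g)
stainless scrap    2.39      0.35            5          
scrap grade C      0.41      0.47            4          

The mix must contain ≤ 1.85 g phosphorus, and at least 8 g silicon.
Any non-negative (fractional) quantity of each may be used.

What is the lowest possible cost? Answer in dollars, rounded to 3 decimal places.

Set it up as a linear program. Let x1 = kg of stainless scrap, x2 = kg of scrap grade C.
min 2.39x1 + 0.41x2 with:
  0.35x1 + 0.47x2 ≤ 1.85   (phosphorus)
  5x1 + 4x2 ≥ 8   (silicon)
  x1, x2 ≥ 0.
The minimum-cost mix takes nothing from stainless scrap — only scrap grade C. Binding constraint: silicon.
Solving gives x2 = 2.
Hence cost = 0.41·2 = $0.82000.

$0.820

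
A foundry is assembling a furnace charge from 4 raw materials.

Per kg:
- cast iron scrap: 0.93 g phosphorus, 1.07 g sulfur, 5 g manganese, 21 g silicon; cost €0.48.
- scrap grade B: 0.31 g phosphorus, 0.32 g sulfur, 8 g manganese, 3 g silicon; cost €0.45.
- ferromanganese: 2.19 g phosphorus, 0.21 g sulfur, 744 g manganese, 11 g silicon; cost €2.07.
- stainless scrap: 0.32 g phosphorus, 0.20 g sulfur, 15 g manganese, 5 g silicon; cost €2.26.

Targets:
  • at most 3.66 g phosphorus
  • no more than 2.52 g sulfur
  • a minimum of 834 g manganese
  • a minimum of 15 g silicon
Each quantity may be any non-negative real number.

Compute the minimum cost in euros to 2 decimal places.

€2.38

Let x1 = kg of cast iron scrap, x2 = kg of scrap grade B, x3 = kg of ferromanganese, x4 = kg of stainless scrap.
Minimise 0.48x1 + 0.45x2 + 2.07x3 + 2.26x4 s.t.:
  0.93x1 + 0.31x2 + 2.19x3 + 0.32x4 ≤ 3.66   (phosphorus)
  1.07x1 + 0.32x2 + 0.21x3 + 0.2x4 ≤ 2.52   (sulfur)
  5x1 + 8x2 + 744x3 + 15x4 ≥ 834   (manganese)
  21x1 + 3x2 + 11x3 + 5x4 ≥ 15   (silicon)
  x1, x2, x3, x4 ≥ 0.
At the optimum only cast iron scrap, ferromanganese are positive (scrap grade B, stainless scrap = 0). Binding constraints: manganese and silicon.
So cast iron scrap = 0.1276 kg, ferromanganese = 1.12 kg.
Cost = 0.48·0.1276 + 2.07·1.12 = 2.3796.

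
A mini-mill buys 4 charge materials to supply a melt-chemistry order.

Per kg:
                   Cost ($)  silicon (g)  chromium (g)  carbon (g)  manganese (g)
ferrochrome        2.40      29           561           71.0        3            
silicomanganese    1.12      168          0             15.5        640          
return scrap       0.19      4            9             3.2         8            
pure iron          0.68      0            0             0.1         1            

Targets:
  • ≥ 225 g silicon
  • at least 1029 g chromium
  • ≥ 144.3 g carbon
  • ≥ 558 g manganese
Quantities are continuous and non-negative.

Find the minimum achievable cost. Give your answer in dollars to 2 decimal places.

$5.55

Set it up as a linear program. Let x1 = kg of ferrochrome, x2 = kg of silicomanganese, x3 = kg of return scrap, x4 = kg of pure iron.
Minimize 2.4x1 + 1.12x2 + 0.19x3 + 0.68x4 s.t.:
  29x1 + 168x2 + 4x3 ≥ 225   (silicon)
  561x1 + 9x3 ≥ 1029   (chromium)
  71x1 + 15.5x2 + 3.2x3 + 0.1x4 ≥ 144.3   (carbon)
  3x1 + 640x2 + 8x3 + 1x4 ≥ 558   (manganese)
  x1, x2, x3, x4 ≥ 0.
At the optimum only ferrochrome, silicomanganese are positive (return scrap, pure iron = 0). Binding constraints: silicon and chromium.
Optimal quantities: ferrochrome = 1.834 kg, silicomanganese = 1.023 kg.
Total cost: 2.4·1.834 + 1.12·1.023 = 5.5474.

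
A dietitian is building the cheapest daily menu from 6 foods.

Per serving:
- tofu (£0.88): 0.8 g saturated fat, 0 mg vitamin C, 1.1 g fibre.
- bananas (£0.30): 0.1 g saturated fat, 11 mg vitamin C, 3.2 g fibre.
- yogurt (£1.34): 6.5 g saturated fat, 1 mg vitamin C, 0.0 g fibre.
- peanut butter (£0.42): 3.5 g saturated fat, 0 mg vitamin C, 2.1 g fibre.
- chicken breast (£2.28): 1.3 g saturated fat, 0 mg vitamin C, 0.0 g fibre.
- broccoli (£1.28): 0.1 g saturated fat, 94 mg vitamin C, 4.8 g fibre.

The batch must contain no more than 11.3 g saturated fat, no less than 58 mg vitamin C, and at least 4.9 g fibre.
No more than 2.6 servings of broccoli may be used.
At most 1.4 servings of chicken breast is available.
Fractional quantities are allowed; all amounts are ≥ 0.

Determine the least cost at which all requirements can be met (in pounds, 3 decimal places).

£0.900

Let x1 = servings of tofu, x2 = servings of bananas, x3 = servings of yogurt, x4 = servings of peanut butter, x5 = servings of chicken breast, x6 = servings of broccoli.
min 0.88x1 + 0.3x2 + 1.34x3 + 0.42x4 + 2.28x5 + 1.28x6 subject to:
  0.8x1 + 0.1x2 + 6.5x3 + 3.5x4 + 1.3x5 + 0.1x6 ≤ 11.3   (saturated fat)
  11x2 + 1x3 + 94x6 ≥ 58   (vitamin C)
  1.1x1 + 3.2x2 + 2.1x4 + 4.8x6 ≥ 4.9   (fibre)
  x6 ≤ 2.6
  x5 ≤ 1.4
  x1, x2, x3, x4, x5, x6 ≥ 0.
At the optimum only bananas, broccoli are positive (tofu, yogurt, peanut butter, chicken breast = 0). There the vitamin C and fibre constraints are tight.
Optimal quantities: bananas = 0.7347 servings, broccoli = 0.531 servings.
Cost = 0.3·0.7347 + 1.28·0.531 = 0.90009.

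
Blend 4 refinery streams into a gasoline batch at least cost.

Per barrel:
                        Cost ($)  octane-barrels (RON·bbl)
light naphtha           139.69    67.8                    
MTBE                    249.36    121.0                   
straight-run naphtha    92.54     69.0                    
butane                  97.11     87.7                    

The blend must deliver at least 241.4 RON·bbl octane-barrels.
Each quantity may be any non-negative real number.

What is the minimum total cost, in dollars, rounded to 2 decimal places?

$267.30

This is a linear program. Let x1 = barrels of light naphtha, x2 = barrels of MTBE, x3 = barrels of straight-run naphtha, x4 = barrels of butane.
min 139.69x1 + 249.36x2 + 92.54x3 + 97.11x4 with:
  67.8x1 + 121x2 + 69x3 + 87.7x4 ≥ 241.4   (octane-barrels)
  x1, x2, x3, x4 ≥ 0.
The cheapest feasible vertex uses only butane; light naphtha, MTBE, straight-run naphtha are not used. Binding constraint: octane-barrels.
Optimal quantities: butane = 2.7526 barrels.
Hence cost = 97.11·2.7526 = $267.30499.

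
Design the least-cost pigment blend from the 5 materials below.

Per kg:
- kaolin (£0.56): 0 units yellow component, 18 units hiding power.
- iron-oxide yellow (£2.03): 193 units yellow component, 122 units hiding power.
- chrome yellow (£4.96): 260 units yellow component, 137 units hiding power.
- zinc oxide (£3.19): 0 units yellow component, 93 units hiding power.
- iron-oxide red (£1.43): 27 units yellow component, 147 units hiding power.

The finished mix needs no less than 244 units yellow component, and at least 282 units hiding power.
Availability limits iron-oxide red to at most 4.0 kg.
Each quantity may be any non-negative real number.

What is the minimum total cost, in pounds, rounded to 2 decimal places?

£3.69

This is a linear program. Let x1 = kg of kaolin, x2 = kg of iron-oxide yellow, x3 = kg of chrome yellow, x4 = kg of zinc oxide, x5 = kg of iron-oxide red.
min 0.56x1 + 2.03x2 + 4.96x3 + 3.19x4 + 1.43x5 with:
  193x2 + 260x3 + 27x5 ≥ 244   (yellow component)
  18x1 + 122x2 + 137x3 + 93x4 + 147x5 ≥ 282   (hiding power)
  x5 ≤ 4
  x1, x2, x3, x4, x5 ≥ 0.
The cheapest feasible vertex uses only iron-oxide yellow, iron-oxide red; kaolin, chrome yellow, zinc oxide are not used. The yellow component and hiding power requirements are met with equality.
Optimal quantities: iron-oxide yellow = 1.127 kg, iron-oxide red = 0.9833 kg.
Total cost: 2.03·1.127 + 1.43·0.9833 = 3.6939.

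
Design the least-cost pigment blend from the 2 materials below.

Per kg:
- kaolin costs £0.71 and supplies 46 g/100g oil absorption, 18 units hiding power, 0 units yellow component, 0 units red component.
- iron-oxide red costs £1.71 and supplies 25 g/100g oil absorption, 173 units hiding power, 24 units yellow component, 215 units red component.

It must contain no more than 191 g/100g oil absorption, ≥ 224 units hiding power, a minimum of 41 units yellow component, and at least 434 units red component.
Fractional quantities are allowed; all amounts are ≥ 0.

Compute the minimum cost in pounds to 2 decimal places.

£3.45

Let x1 = kg of kaolin, x2 = kg of iron-oxide red.
Minimise 0.71x1 + 1.71x2 subject to:
  46x1 + 25x2 ≤ 191   (oil absorption)
  18x1 + 173x2 ≥ 224   (hiding power)
  24x2 ≥ 41   (yellow component)
  215x2 ≥ 434   (red component)
  x1, x2 ≥ 0.
The minimum-cost mix takes nothing from kaolin — only iron-oxide red. The red component requirement is met with equality.
Optimal quantities: iron-oxide red = 2.019 kg.
Cost = 1.71·2.019 = 3.4525.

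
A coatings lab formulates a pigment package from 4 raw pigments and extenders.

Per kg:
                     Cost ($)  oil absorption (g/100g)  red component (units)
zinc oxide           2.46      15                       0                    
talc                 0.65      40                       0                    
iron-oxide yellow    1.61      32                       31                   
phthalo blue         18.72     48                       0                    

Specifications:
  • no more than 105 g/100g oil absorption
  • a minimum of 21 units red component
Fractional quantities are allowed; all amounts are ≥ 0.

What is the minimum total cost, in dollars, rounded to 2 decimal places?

Let x1 = kg of zinc oxide, x2 = kg of talc, x3 = kg of iron-oxide yellow, x4 = kg of phthalo blue.
Minimise 2.46x1 + 0.65x2 + 1.61x3 + 18.72x4 subject to:
  15x1 + 40x2 + 32x3 + 48x4 ≤ 105   (oil absorption)
  31x3 ≥ 21   (red component)
  x1, x2, x3, x4 ≥ 0.
At the optimum only iron-oxide yellow is positive (zinc oxide, talc, phthalo blue = 0). There the red component constraint is tight.
So iron-oxide yellow = 0.6774 kg.
Cost = 1.61·0.6774 = 1.0906.

$1.09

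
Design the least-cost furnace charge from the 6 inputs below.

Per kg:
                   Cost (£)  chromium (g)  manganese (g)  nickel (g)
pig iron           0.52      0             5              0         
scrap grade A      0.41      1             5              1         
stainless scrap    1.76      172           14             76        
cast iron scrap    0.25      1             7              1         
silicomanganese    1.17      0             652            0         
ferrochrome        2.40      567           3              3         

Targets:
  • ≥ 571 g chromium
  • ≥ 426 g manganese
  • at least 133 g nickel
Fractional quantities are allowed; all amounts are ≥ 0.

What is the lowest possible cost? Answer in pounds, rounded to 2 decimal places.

£4.92

Set it up as a linear program. Let x1 = kg of pig iron, x2 = kg of scrap grade A, x3 = kg of stainless scrap, x4 = kg of cast iron scrap, x5 = kg of silicomanganese, x6 = kg of ferrochrome.
min 0.52x1 + 0.41x2 + 1.76x3 + 0.25x4 + 1.17x5 + 2.4x6 subject to:
  1x2 + 172x3 + 1x4 + 567x6 ≥ 571   (chromium)
  5x1 + 5x2 + 14x3 + 7x4 + 652x5 + 3x6 ≥ 426   (manganese)
  1x2 + 76x3 + 1x4 + 3x6 ≥ 133   (nickel)
  x1, x2, x3, x4, x5, x6 ≥ 0.
The optimal basis is {stainless scrap, silicomanganese, ferrochrome}; pig iron, scrap grade A, cast iron scrap drop out. The chromium, manganese, nickel requirements are met with equality.
Optimal quantities: stainless scrap = 1.731 kg, silicomanganese = 0.614 kg, ferrochrome = 0.482 kg.
Hence cost = 1.76·1.731 + 1.17·0.614 + 2.4·0.482 = £4.9217.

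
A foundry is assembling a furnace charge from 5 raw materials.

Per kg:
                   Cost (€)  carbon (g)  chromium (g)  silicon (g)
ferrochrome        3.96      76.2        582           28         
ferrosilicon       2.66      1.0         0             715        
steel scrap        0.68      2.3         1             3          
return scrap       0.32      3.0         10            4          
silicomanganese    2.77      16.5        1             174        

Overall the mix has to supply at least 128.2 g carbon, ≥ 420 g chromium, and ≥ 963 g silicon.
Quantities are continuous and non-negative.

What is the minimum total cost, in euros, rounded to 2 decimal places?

Let x1 = kg of ferrochrome, x2 = kg of ferrosilicon, x3 = kg of steel scrap, x4 = kg of return scrap, x5 = kg of silicomanganese.
Minimise 3.96x1 + 2.66x2 + 0.68x3 + 0.32x4 + 2.77x5 subject to:
  76.2x1 + 1x2 + 2.3x3 + 3x4 + 16.5x5 ≥ 128.2   (carbon)
  582x1 + 1x3 + 10x4 + 1x5 ≥ 420   (chromium)
  28x1 + 715x2 + 3x3 + 4x4 + 174x5 ≥ 963   (silicon)
  x1, x2, x3, x4, x5 ≥ 0.
At the optimum only ferrochrome, ferrosilicon are positive (steel scrap, return scrap, silicomanganese = 0). Binding constraints: carbon and silicon.
Optimal quantities: ferrochrome = 1.6656 kg, ferrosilicon = 1.2816 kg.
Total cost: 3.96·1.6656 + 2.66·1.2816 = 10.0048.

€10.00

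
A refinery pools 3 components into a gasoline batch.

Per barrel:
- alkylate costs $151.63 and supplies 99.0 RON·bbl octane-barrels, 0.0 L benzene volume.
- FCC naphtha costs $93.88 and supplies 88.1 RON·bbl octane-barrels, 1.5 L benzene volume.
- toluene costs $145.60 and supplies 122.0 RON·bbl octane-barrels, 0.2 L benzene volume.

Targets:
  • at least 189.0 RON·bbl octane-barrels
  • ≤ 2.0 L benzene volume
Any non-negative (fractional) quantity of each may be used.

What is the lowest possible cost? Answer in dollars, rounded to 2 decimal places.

Let x1 = barrels of alkylate, x2 = barrels of FCC naphtha, x3 = barrels of toluene.
Minimise 151.63x1 + 93.88x2 + 145.6x3 subject to:
  99x1 + 88.1x2 + 122x3 ≥ 189   (octane-barrels)
  1.5x2 + 0.2x3 ≤ 2   (benzene volume)
  x1, x2, x3 ≥ 0.
The minimum-cost mix takes nothing from alkylate — only FCC naphtha, toluene. The octane-barrels and benzene volume requirements are met with equality.
That vertex is x2 = 1.2468, x3 = 0.64881.
Total cost: 93.88·1.2468 + 145.6·0.64881 = 211.5163.

$211.52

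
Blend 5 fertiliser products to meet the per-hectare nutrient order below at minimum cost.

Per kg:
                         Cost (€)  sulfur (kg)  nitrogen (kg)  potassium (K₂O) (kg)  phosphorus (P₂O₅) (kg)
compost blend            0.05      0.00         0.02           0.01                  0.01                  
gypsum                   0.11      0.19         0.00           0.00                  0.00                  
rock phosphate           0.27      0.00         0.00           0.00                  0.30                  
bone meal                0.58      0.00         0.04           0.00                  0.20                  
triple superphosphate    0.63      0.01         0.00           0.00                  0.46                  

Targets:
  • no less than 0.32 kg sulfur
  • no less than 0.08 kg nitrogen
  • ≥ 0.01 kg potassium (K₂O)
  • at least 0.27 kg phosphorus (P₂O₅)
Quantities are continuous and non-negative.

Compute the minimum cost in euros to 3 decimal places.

€0.592

This is a linear program. Let x1 = kg of compost blend, x2 = kg of gypsum, x3 = kg of rock phosphate, x4 = kg of bone meal, x5 = kg of triple superphosphate.
min 0.05x1 + 0.11x2 + 0.27x3 + 0.58x4 + 0.63x5 s.t.:
  0.19x2 + 0.01x5 ≥ 0.32   (sulfur)
  0.02x1 + 0.04x4 ≥ 0.08   (nitrogen)
  0.01x1 ≥ 0.01   (potassium (K₂O))
  0.01x1 + 0.3x3 + 0.2x4 + 0.46x5 ≥ 0.27   (phosphorus (P₂O₅))
  x1, x2, x3, x4, x5 ≥ 0.
The minimum-cost mix takes nothing from bone meal, triple superphosphate — only compost blend, gypsum, rock phosphate. There the sulfur, nitrogen, phosphorus (P₂O₅) constraints are tight.
Optimal quantities: compost blend = 4 kg, gypsum = 1.684 kg, rock phosphate = 0.7667 kg.
Objective = 0.05·4 + 0.11·1.684 + 0.27·0.7667 = 0.59225.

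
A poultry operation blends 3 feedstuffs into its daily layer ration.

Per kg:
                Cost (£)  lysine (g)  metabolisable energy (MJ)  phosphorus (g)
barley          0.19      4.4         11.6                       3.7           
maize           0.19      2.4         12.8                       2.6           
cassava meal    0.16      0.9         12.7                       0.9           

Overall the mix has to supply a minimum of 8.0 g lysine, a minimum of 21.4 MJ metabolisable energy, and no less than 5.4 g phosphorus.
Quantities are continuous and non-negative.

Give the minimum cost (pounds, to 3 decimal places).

£0.349

This is a linear program. Let x1 = kg of barley, x2 = kg of maize, x3 = kg of cassava meal.
Minimise 0.19x1 + 0.19x2 + 0.16x3 s.t.:
  4.4x1 + 2.4x2 + 0.9x3 ≥ 8   (lysine)
  11.6x1 + 12.8x2 + 12.7x3 ≥ 21.4   (metabolisable energy)
  3.7x1 + 2.6x2 + 0.9x3 ≥ 5.4   (phosphorus)
  x1, x2, x3 ≥ 0.
The minimum-cost mix takes nothing from maize — only barley, cassava meal. The lysine and metabolisable energy requirements are met with equality.
Optimal quantities: barley = 1.812 kg, cassava meal = 0.02993 kg.
Total cost: 0.19·1.812 + 0.16·0.02993 = 0.34907.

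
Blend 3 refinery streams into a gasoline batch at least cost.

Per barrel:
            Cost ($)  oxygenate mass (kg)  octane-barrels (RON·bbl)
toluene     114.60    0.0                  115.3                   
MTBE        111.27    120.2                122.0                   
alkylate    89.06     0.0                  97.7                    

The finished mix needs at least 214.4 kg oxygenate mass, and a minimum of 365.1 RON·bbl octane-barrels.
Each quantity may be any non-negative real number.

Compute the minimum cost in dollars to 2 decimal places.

Let x1 = barrels of toluene, x2 = barrels of MTBE, x3 = barrels of alkylate.
min 114.6x1 + 111.27x2 + 89.06x3 s.t.:
  120.2x2 ≥ 214.4   (oxygenate mass)
  115.3x1 + 122x2 + 97.7x3 ≥ 365.1   (octane-barrels)
  x1, x2, x3 ≥ 0.
The optimal basis is {MTBE, alkylate}; toluene drops out. The oxygenate mass and octane-barrels requirements are met with equality.
That vertex is x2 = 1.7837, x3 = 1.5096.
Cost = 111.27·1.7837 + 89.06·1.5096 = 332.9173.

$332.92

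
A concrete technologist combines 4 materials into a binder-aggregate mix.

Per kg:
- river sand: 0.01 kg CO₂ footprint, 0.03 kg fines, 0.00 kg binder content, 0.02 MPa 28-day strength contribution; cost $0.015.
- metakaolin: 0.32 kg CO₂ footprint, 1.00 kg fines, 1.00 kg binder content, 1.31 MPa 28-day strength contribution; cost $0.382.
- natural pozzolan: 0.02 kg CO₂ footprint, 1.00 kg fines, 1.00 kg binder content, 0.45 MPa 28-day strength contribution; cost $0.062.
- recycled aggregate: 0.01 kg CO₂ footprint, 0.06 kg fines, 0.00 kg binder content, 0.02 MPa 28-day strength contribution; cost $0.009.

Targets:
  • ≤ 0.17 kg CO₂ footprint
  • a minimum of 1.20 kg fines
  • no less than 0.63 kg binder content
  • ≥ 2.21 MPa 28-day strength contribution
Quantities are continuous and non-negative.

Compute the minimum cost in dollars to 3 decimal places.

This is a linear program. Let x1 = kg of river sand, x2 = kg of metakaolin, x3 = kg of natural pozzolan, x4 = kg of recycled aggregate.
Minimize 0.015x1 + 0.382x2 + 0.062x3 + 0.009x4 subject to:
  0.01x1 + 0.32x2 + 0.02x3 + 0.01x4 ≤ 0.17   (CO₂ footprint)
  0.03x1 + 1x2 + 1x3 + 0.06x4 ≥ 1.2   (fines)
  1x2 + 1x3 ≥ 0.63   (binder content)
  0.02x1 + 1.31x2 + 0.45x3 + 0.02x4 ≥ 2.21   (28-day strength contribution)
  x1, x2, x3, x4 ≥ 0.
At the optimum only natural pozzolan is positive (river sand, metakaolin, recycled aggregate = 0). Binding constraint: 28-day strength contribution.
That vertex is x3 = 4.911.
Total cost: 0.062·4.911 = 0.30448.

$0.304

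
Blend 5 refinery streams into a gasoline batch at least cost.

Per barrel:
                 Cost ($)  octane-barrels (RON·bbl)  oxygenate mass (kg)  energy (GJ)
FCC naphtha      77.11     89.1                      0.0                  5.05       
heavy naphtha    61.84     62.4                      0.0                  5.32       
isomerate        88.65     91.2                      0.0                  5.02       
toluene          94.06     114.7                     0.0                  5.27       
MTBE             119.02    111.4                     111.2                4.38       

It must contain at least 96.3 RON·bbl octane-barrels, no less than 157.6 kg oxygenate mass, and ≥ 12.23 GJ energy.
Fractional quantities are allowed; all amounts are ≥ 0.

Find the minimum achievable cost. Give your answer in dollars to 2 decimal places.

$238.69

Let x1 = barrels of FCC naphtha, x2 = barrels of heavy naphtha, x3 = barrels of isomerate, x4 = barrels of toluene, x5 = barrels of MTBE.
Minimise 77.11x1 + 61.84x2 + 88.65x3 + 94.06x4 + 119.02x5 with:
  89.1x1 + 62.4x2 + 91.2x3 + 114.7x4 + 111.4x5 ≥ 96.3   (octane-barrels)
  111.2x5 ≥ 157.6   (oxygenate mass)
  5.05x1 + 5.32x2 + 5.02x3 + 5.27x4 + 4.38x5 ≥ 12.23   (energy)
  x1, x2, x3, x4, x5 ≥ 0.
The minimum-cost mix takes nothing from FCC naphtha, isomerate, toluene — only heavy naphtha, MTBE. There the oxygenate mass and energy constraints are tight.
Solving gives x2 = 1.132, x5 = 1.4173.
Objective = 61.84·1.132 + 119.02·1.4173 = 238.6899.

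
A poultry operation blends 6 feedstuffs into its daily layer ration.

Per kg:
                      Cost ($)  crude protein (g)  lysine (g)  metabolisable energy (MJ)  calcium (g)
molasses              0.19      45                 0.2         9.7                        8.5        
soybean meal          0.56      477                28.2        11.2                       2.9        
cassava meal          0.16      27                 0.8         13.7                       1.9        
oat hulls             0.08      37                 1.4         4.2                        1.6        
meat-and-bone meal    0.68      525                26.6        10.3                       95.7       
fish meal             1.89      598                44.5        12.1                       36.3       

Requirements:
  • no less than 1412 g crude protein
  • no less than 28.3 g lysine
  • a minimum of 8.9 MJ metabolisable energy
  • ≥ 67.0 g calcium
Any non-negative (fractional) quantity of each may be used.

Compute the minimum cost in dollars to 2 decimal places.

$1.70

Treat it as an LP. Let x1 = kg of molasses, x2 = kg of soybean meal, x3 = kg of cassava meal, x4 = kg of oat hulls, x5 = kg of meat-and-bone meal, x6 = kg of fish meal.
min 0.19x1 + 0.56x2 + 0.16x3 + 0.08x4 + 0.68x5 + 1.89x6 with:
  45x1 + 477x2 + 27x3 + 37x4 + 525x5 + 598x6 ≥ 1412   (crude protein)
  0.2x1 + 28.2x2 + 0.8x3 + 1.4x4 + 26.6x5 + 44.5x6 ≥ 28.3   (lysine)
  9.7x1 + 11.2x2 + 13.7x3 + 4.2x4 + 10.3x5 + 12.1x6 ≥ 8.9   (metabolisable energy)
  8.5x1 + 2.9x2 + 1.9x3 + 1.6x4 + 95.7x5 + 36.3x6 ≥ 67   (calcium)
  x1, x2, x3, x4, x5, x6 ≥ 0.
The minimum-cost mix takes nothing from molasses, cassava meal, oat hulls, fish meal — only soybean meal, meat-and-bone meal. Binding constraints: crude protein and calcium.
That vertex is x2 = 2.265, x5 = 0.6315.
Hence cost = 0.56·2.265 + 0.68·0.6315 = $1.6978.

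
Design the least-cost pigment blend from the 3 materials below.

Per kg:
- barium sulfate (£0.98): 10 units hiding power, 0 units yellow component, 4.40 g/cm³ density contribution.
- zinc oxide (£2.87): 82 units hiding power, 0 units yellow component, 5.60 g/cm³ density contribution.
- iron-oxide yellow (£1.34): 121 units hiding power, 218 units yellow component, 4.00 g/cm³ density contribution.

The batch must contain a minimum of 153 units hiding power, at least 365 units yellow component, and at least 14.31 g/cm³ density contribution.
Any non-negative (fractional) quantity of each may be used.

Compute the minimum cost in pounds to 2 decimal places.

Let x1 = kg of barium sulfate, x2 = kg of zinc oxide, x3 = kg of iron-oxide yellow.
min 0.98x1 + 2.87x2 + 1.34x3 with:
  10x1 + 82x2 + 121x3 ≥ 153   (hiding power)
  218x3 ≥ 365   (yellow component)
  4.4x1 + 5.6x2 + 4x3 ≥ 14.31   (density contribution)
  x1, x2, x3 ≥ 0.
The cheapest feasible vertex uses only barium sulfate, iron-oxide yellow; zinc oxide is not used. There the yellow component and density contribution constraints are tight.
So barium sulfate = 1.73 kg, iron-oxide yellow = 1.674 kg.
Cost = 0.98·1.73 + 1.34·1.674 = 3.9386.

£3.94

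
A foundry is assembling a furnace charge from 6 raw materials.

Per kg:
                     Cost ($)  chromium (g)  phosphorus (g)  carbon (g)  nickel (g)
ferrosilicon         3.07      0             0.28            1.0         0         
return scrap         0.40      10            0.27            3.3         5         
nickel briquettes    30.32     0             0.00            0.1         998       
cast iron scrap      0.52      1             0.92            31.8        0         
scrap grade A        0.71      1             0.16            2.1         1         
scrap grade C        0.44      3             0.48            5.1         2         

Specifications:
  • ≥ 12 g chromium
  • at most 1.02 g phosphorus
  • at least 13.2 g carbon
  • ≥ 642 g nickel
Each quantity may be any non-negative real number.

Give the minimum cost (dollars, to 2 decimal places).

Let x1 = kg of ferrosilicon, x2 = kg of return scrap, x3 = kg of nickel briquettes, x4 = kg of cast iron scrap, x5 = kg of scrap grade A, x6 = kg of scrap grade C.
Minimise 3.07x1 + 0.4x2 + 30.32x3 + 0.52x4 + 0.71x5 + 0.44x6 subject to:
  10x2 + 1x4 + 1x5 + 3x6 ≥ 12   (chromium)
  0.28x1 + 0.27x2 + 0.92x4 + 0.16x5 + 0.48x6 ≤ 1.02   (phosphorus)
  1x1 + 3.3x2 + 0.1x3 + 31.8x4 + 2.1x5 + 5.1x6 ≥ 13.2   (carbon)
  5x2 + 998x3 + 1x5 + 2x6 ≥ 642   (nickel)
  x1, x2, x3, x4, x5, x6 ≥ 0.
The optimal basis is {return scrap, nickel briquettes, cast iron scrap}; ferrosilicon, scrap grade A, scrap grade C drop out. Binding constraints: chromium, carbon, nickel.
That vertex is x2 = 1.171, x3 = 0.6374, x4 = 0.2916.
Total cost: 0.4·1.171 + 30.32·0.6374 + 0.52·0.2916 = 19.9460.

$19.95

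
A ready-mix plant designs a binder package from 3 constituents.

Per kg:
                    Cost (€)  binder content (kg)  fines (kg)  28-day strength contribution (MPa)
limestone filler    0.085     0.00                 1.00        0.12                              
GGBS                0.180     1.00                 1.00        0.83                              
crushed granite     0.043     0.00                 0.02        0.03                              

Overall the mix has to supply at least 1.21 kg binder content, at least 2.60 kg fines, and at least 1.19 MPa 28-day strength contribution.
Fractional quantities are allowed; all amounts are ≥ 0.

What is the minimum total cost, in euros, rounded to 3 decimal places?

€0.338

This is a linear program. Let x1 = kg of limestone filler, x2 = kg of GGBS, x3 = kg of crushed granite.
min 0.085x1 + 0.18x2 + 0.043x3 subject to:
  1x2 ≥ 1.21   (binder content)
  1x1 + 1x2 + 0.02x3 ≥ 2.6   (fines)
  0.12x1 + 0.83x2 + 0.03x3 ≥ 1.19   (28-day strength contribution)
  x1, x2, x3 ≥ 0.
The optimal basis is {limestone filler, GGBS}; crushed granite drops out. There the fines and 28-day strength contribution constraints are tight.
Optimal quantities: limestone filler = 1.3634 kg, GGBS = 1.2366 kg.
Cost = 0.085·1.3634 + 0.18·1.2366 = 0.33848.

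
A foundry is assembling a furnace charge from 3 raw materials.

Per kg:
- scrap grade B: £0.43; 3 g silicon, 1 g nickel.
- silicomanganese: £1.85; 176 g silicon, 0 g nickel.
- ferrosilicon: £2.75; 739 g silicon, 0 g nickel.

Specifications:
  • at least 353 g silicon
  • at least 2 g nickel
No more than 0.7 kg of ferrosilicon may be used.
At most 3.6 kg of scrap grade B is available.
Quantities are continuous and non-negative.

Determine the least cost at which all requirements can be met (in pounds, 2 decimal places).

Set it up as a linear program. Let x1 = kg of scrap grade B, x2 = kg of silicomanganese, x3 = kg of ferrosilicon.
min 0.43x1 + 1.85x2 + 2.75x3 with:
  3x1 + 176x2 + 739x3 ≥ 353   (silicon)
  1x1 ≥ 2   (nickel)
  x3 ≤ 0.7
  x1 ≤ 3.6
  x1, x2, x3 ≥ 0.
The optimal basis is {scrap grade B, ferrosilicon}; silicomanganese drops out. Binding constraints: silicon and nickel.
Solving gives x1 = 2, x3 = 0.4696.
Cost = 0.43·2 + 2.75·0.4696 = 2.1514.

£2.15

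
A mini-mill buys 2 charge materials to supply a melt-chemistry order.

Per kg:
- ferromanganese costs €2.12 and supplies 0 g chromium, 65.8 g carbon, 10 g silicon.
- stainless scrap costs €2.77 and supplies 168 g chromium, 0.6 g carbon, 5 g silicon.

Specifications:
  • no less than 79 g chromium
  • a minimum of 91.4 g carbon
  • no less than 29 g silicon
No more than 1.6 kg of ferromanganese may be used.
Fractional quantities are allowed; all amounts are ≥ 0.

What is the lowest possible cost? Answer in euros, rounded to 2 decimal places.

This is a linear program. Let x1 = kg of ferromanganese, x2 = kg of stainless scrap.
Minimise 2.12x1 + 2.77x2 s.t.:
  168x2 ≥ 79   (chromium)
  65.8x1 + 0.6x2 ≥ 91.4   (carbon)
  10x1 + 5x2 ≥ 29   (silicon)
  x1 ≤ 1.6
  x1, x2 ≥ 0.
Both inputs are positive at the optimum. The silicon and the ferromanganese cap requirements are met with equality.
So ferromanganese = 1.6 kg, stainless scrap = 2.6 kg.
Hence cost = 2.12·1.6 + 2.77·2.6 = €10.5940.

€10.59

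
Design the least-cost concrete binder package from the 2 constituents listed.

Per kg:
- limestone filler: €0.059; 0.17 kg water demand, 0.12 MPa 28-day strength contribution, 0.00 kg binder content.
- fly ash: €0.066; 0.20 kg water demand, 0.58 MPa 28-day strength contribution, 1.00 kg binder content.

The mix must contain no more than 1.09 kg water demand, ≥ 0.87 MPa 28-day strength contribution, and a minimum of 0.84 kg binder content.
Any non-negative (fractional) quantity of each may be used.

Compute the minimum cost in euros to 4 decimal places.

This is a linear program. Let x1 = kg of limestone filler, x2 = kg of fly ash.
min 0.059x1 + 0.066x2 subject to:
  0.17x1 + 0.2x2 ≤ 1.09   (water demand)
  0.12x1 + 0.58x2 ≥ 0.87   (28-day strength contribution)
  1x2 ≥ 0.84   (binder content)
  x1, x2 ≥ 0.
The optimal basis is {fly ash}; limestone filler drops out. Binding constraint: 28-day strength contribution.
So fly ash = 1.5 kg.
Cost = 0.066·1.5 = 0.099000.

€0.0990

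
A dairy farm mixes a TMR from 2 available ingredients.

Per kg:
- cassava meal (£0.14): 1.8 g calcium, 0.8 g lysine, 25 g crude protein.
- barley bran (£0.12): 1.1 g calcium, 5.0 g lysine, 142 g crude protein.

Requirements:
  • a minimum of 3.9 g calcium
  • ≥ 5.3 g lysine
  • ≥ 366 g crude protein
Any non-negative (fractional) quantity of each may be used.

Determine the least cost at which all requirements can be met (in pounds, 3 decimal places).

£0.388

Let x1 = kg of cassava meal, x2 = kg of barley bran.
Minimise 0.14x1 + 0.12x2 subject to:
  1.8x1 + 1.1x2 ≥ 3.9   (calcium)
  0.8x1 + 5x2 ≥ 5.3   (lysine)
  25x1 + 142x2 ≥ 366   (crude protein)
  x1, x2 ≥ 0.
Both inputs are positive at the optimum. There the calcium and crude protein constraints are tight.
So cassava meal = 0.6629 kg, barley bran = 2.461 kg.
Objective = 0.14·0.6629 + 0.12·2.461 = 0.38813.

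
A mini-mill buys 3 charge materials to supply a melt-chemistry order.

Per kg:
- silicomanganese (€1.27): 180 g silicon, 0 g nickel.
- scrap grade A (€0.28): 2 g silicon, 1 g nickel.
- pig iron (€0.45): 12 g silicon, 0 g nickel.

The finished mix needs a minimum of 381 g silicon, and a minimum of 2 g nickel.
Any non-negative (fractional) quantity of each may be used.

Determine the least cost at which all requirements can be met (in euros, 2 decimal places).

€3.22

Let x1 = kg of silicomanganese, x2 = kg of scrap grade A, x3 = kg of pig iron.
min 1.27x1 + 0.28x2 + 0.45x3 subject to:
  180x1 + 2x2 + 12x3 ≥ 381   (silicon)
  1x2 ≥ 2   (nickel)
  x1, x2, x3 ≥ 0.
The optimal basis is {silicomanganese, scrap grade A}; pig iron drops out. The silicon and nickel requirements are met with equality.
So silicomanganese = 2.094 kg, scrap grade A = 2 kg.
Objective = 1.27·2.094 + 0.28·2 = 3.2194.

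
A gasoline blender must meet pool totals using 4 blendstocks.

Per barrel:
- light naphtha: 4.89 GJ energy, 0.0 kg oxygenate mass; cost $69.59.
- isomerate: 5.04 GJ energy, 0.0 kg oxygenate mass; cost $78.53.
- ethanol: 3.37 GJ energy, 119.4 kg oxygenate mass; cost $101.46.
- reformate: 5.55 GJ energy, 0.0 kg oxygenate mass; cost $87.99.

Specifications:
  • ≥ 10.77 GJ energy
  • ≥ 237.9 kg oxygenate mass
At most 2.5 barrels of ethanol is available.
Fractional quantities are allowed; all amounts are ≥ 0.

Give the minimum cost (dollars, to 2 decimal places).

This is a linear program. Let x1 = barrels of light naphtha, x2 = barrels of isomerate, x3 = barrels of ethanol, x4 = barrels of reformate.
min 69.59x1 + 78.53x2 + 101.46x3 + 87.99x4 s.t.:
  4.89x1 + 5.04x2 + 3.37x3 + 5.55x4 ≥ 10.77   (energy)
  119.4x3 ≥ 237.9   (oxygenate mass)
  x3 ≤ 2.5
  x1, x2, x3, x4 ≥ 0.
The minimum-cost mix takes nothing from isomerate, reformate — only light naphtha, ethanol. There the energy and oxygenate mass constraints are tight.
Solving gives x1 = 0.82933, x3 = 1.9925.
Objective = 69.59·0.82933 + 101.46·1.9925 = 259.8721.

$259.87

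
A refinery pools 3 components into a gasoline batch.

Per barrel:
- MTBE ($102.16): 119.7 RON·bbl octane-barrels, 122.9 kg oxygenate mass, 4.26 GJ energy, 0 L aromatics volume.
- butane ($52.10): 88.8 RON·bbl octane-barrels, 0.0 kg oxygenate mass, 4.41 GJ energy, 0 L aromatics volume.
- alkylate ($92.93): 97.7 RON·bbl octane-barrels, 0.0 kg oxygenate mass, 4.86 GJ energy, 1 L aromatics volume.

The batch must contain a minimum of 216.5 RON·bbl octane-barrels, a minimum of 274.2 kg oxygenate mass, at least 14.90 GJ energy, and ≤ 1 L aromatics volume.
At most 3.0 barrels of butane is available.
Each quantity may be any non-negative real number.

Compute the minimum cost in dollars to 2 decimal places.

$291.67

Let x1 = barrels of MTBE, x2 = barrels of butane, x3 = barrels of alkylate.
Minimise 102.16x1 + 52.1x2 + 92.93x3 subject to:
  119.7x1 + 88.8x2 + 97.7x3 ≥ 216.5   (octane-barrels)
  122.9x1 ≥ 274.2   (oxygenate mass)
  4.26x1 + 4.41x2 + 4.86x3 ≥ 14.9   (energy)
  1x3 ≤ 1   (aromatics volume)
  x2 ≤ 3
  x1, x2, x3 ≥ 0.
At the optimum only MTBE, butane are positive (alkylate = 0). There the oxygenate mass and energy constraints are tight.
That vertex is x1 = 2.2311, x2 = 1.2235.
Cost = 102.16·2.2311 + 52.1·1.2235 = 291.6735.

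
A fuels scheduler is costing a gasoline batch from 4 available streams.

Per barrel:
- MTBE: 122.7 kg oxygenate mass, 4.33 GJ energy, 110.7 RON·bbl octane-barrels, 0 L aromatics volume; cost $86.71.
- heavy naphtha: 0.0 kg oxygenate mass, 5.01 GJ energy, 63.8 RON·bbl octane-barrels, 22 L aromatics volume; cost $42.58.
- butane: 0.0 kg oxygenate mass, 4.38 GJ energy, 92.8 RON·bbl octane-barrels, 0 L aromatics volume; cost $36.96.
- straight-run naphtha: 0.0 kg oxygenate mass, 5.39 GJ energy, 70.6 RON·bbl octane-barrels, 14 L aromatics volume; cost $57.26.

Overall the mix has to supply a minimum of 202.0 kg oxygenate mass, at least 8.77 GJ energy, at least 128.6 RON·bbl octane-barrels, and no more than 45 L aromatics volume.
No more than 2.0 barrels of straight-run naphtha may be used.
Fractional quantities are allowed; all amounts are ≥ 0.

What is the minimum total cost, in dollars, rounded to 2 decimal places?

$156.60

Treat it as an LP. Let x1 = barrels of MTBE, x2 = barrels of heavy naphtha, x3 = barrels of butane, x4 = barrels of straight-run naphtha.
Minimize 86.71x1 + 42.58x2 + 36.96x3 + 57.26x4 with:
  122.7x1 ≥ 202   (oxygenate mass)
  4.33x1 + 5.01x2 + 4.38x3 + 5.39x4 ≥ 8.77   (energy)
  110.7x1 + 63.8x2 + 92.8x3 + 70.6x4 ≥ 128.6   (octane-barrels)
  22x2 + 14x4 ≤ 45   (aromatics volume)
  x4 ≤ 2
  x1, x2, x3, x4 ≥ 0.
At the optimum only MTBE, butane are positive (heavy naphtha, straight-run naphtha = 0). Binding constraints: oxygenate mass and energy.
So MTBE = 1.6463 barrels, butane = 0.37478 barrels.
Cost = 86.71·1.6463 + 36.96·0.37478 = 156.6025.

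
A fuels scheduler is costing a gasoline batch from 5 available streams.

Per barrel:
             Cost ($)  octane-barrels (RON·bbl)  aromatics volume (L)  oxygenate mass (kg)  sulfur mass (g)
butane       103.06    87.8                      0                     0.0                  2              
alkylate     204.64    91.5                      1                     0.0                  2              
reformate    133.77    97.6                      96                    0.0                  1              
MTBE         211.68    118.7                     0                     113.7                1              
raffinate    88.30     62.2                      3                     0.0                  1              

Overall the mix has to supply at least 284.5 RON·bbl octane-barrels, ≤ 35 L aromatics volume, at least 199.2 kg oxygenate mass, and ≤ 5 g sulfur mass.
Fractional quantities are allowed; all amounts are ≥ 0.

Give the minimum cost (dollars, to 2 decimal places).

Set it up as a linear program. Let x1 = barrels of butane, x2 = barrels of alkylate, x3 = barrels of reformate, x4 = barrels of MTBE, x5 = barrels of raffinate.
Minimize 103.06x1 + 204.64x2 + 133.77x3 + 211.68x4 + 88.3x5 subject to:
  87.8x1 + 91.5x2 + 97.6x3 + 118.7x4 + 62.2x5 ≥ 284.5   (octane-barrels)
  1x2 + 96x3 + 3x5 ≤ 35   (aromatics volume)
  113.7x4 ≥ 199.2   (oxygenate mass)
  2x1 + 2x2 + 1x3 + 1x4 + 1x5 ≤ 5   (sulfur mass)
  x1, x2, x3, x4, x5 ≥ 0.
The optimal basis is {butane, MTBE}; alkylate, reformate, raffinate drop out. Binding constraints: octane-barrels and oxygenate mass.
That vertex is x1 = 0.871755, x4 = 1.75198.
Hence cost = 103.06·0.871755 + 211.68·1.75198 = $460.7022.

$460.70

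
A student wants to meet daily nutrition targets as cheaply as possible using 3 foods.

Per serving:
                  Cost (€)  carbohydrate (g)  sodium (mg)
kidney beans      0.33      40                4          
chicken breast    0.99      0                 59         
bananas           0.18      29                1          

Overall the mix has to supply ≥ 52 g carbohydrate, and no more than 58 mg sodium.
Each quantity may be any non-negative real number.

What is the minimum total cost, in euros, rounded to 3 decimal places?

€0.323

This is a linear program. Let x1 = servings of kidney beans, x2 = servings of chicken breast, x3 = servings of bananas.
Minimize 0.33x1 + 0.99x2 + 0.18x3 with:
  40x1 + 29x3 ≥ 52   (carbohydrate)
  4x1 + 59x2 + 1x3 ≤ 58   (sodium)
  x1, x2, x3 ≥ 0.
The optimal basis is {bananas}; kidney beans, chicken breast drop out. The carbohydrate requirement is met with equality.
So bananas = 1.793 servings.
Cost = 0.18·1.793 = 0.32274.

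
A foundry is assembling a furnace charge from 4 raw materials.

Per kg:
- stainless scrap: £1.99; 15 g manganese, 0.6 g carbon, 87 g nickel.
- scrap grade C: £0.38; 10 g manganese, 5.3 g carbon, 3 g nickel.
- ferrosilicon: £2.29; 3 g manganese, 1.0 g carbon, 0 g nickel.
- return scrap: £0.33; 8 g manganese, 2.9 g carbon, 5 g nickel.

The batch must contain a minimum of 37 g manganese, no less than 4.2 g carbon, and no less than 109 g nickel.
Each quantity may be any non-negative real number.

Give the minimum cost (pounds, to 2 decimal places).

Let x1 = kg of stainless scrap, x2 = kg of scrap grade C, x3 = kg of ferrosilicon, x4 = kg of return scrap.
Minimize 1.99x1 + 0.38x2 + 2.29x3 + 0.33x4 subject to:
  15x1 + 10x2 + 3x3 + 8x4 ≥ 37   (manganese)
  0.6x1 + 5.3x2 + 1x3 + 2.9x4 ≥ 4.2   (carbon)
  87x1 + 3x2 + 5x4 ≥ 109   (nickel)
  x1, x2, x3, x4 ≥ 0.
The optimal basis is {stainless scrap, return scrap}; scrap grade C, ferrosilicon drop out. The manganese and nickel requirements are met with equality.
That vertex is x1 = 1.106, x4 = 2.551.
Objective = 1.99·1.106 + 0.33·2.551 = 3.0428.

£3.04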